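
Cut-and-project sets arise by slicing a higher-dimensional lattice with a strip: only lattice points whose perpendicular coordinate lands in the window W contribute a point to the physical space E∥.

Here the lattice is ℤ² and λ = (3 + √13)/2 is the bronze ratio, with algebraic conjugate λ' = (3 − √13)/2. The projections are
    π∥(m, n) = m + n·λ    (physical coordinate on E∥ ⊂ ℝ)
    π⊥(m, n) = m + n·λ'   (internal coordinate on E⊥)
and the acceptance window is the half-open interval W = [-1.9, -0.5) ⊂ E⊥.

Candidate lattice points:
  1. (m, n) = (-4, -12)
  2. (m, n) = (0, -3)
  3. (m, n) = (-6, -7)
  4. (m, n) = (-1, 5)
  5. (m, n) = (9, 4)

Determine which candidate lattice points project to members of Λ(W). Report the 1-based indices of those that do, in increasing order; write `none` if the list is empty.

Numerically λ ≈ 3.3028 and λ' = −1/λ ≈ -0.3028.
[1] lift (-4,-12): star map gives -0.3667; window check -1.9 ≤ -0.3667 < -0.5 is false → out
[2] lift (0,-3): star map gives 0.9083; window check -1.9 ≤ 0.9083 < -0.5 is false → out
[3] lift (-6,-7): star map gives -3.8806; window check -1.9 ≤ -3.8806 < -0.5 is false → out
[4] lift (-1,5): star map gives -2.5139; window check -1.9 ≤ -2.5139 < -0.5 is false → out
[5] lift (9,4): star map gives 7.7889; window check -1.9 ≤ 7.7889 < -0.5 is false → out

none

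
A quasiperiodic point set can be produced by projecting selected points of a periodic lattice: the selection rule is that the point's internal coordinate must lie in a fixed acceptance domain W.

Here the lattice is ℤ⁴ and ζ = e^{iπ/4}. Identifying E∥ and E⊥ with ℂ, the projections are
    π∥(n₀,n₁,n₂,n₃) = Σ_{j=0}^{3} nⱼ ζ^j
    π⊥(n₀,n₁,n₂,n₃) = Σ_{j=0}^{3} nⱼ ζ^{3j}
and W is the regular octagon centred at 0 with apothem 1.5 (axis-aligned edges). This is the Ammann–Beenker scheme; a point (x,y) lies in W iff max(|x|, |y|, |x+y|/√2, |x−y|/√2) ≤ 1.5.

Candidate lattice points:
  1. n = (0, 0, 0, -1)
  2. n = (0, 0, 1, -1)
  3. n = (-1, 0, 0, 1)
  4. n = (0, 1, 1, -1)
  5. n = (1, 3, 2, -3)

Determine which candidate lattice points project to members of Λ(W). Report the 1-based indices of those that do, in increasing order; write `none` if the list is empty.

Internal map: ζ^{3j} for j=0..3 gives (1,0), (−√2/2,√2/2), (0,−1), (√2/2,√2/2).
#1 (0, 0, 0, -1): internal (-0.70711, -0.70711); octagon support 1.00000 vs apothem 1.5 → ∈ W
#2 (0, 0, 1, -1): internal (-0.70711, -1.70711); octagon support 1.70711 vs apothem 1.5 → ∉ W
#3 (-1, 0, 0, 1): internal (-0.29289, 0.70711); octagon support 0.70711 vs apothem 1.5 → ∈ W
#4 (0, 1, 1, -1): internal (-1.41421, -1.00000); octagon support 1.70711 vs apothem 1.5 → ∉ W
#5 (1, 3, 2, -3): internal (-3.24264, -2.00000); octagon support 3.70711 vs apothem 1.5 → ∉ W

1, 3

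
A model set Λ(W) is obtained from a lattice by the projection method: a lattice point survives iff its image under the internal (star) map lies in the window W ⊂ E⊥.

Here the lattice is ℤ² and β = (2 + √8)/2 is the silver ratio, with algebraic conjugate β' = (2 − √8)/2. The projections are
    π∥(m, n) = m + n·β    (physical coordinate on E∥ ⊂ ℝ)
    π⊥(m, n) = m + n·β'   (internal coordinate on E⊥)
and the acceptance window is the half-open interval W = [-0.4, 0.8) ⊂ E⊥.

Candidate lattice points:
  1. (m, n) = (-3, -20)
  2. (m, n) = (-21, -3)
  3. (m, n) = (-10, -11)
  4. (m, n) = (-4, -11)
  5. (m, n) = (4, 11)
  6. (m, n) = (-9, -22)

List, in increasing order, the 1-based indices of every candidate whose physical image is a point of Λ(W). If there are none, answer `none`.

Numerically β ≈ 2.414214 and β' = −1/β ≈ -0.414214.
[1] lift (-3,-20): star map gives 5.284271; window check -0.4 ≤ 5.284271 < 0.8 is false → out
[2] lift (-21,-3): star map gives -19.757359; window check -0.4 ≤ -19.757359 < 0.8 is false → out
[3] lift (-10,-11): star map gives -5.443651; window check -0.4 ≤ -5.443651 < 0.8 is false → out
[4] lift (-4,-11): star map gives 0.556349; window check -0.4 ≤ 0.556349 < 0.8 is true → IN Λ
[5] lift (4,11): star map gives -0.556349; window check -0.4 ≤ -0.556349 < 0.8 is false → out
[6] lift (-9,-22): star map gives 0.112698; window check -0.4 ≤ 0.112698 < 0.8 is true → IN Λ

4, 6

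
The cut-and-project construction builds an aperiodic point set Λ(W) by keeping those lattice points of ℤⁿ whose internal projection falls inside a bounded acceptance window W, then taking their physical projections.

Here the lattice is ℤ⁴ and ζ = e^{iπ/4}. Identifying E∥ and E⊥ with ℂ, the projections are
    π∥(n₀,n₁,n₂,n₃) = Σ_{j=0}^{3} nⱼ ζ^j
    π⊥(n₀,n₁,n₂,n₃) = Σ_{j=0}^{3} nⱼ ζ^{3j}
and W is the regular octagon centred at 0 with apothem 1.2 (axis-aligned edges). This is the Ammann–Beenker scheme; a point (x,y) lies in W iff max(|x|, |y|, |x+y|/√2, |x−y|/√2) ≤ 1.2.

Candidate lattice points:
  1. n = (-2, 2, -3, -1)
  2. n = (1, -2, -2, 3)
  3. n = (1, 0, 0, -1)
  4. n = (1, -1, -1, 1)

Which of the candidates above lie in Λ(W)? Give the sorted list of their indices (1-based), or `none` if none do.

3

Internal map: ζ^{3j} for j=0..3 gives (1,0), (−√2/2,√2/2), (0,−1), (√2/2,√2/2).
candidate 1: n = (-2, 2, -3, -1) → π⊥ ≈ (-4.121320, +3.707107); max(|x|,|y|,|x±y|/√2) = 5.535534 > 1.2 ⇒ ∉ W
candidate 2: n = (1, -2, -2, 3) → π⊥ ≈ (+4.535534, +2.707107); max(|x|,|y|,|x±y|/√2) = 5.121320 > 1.2 ⇒ ∉ W
candidate 3: n = (1, 0, 0, -1) → π⊥ ≈ (+0.292893, -0.707107); max(|x|,|y|,|x±y|/√2) = 0.707107 ≤ 1.2 ⇒ ∈ W
candidate 4: n = (1, -1, -1, 1) → π⊥ ≈ (+2.414214, +1.000000); max(|x|,|y|,|x±y|/√2) = 2.414214 > 1.2 ⇒ ∉ W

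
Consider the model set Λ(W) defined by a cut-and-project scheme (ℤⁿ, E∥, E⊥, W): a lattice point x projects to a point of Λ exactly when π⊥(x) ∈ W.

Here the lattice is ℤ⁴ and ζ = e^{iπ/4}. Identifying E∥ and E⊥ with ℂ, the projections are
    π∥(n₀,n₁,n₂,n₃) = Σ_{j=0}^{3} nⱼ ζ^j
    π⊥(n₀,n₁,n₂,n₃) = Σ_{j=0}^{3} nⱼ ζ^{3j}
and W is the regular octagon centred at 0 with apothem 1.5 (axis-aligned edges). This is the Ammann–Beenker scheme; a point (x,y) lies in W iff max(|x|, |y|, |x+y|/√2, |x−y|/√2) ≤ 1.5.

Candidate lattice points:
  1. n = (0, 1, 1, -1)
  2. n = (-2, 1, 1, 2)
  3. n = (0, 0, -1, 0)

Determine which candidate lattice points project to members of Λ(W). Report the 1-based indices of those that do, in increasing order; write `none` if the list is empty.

π⊥(n) = n₀ + n₁ζ³ + n₂ζ⁶ + n₃ζ⁹ where ζ = e^{iπ/4}.
candidate 1: n = (0, 1, 1, -1) → π⊥ ≈ (-1.4142, -1.0000); max(|x|,|y|,|x±y|/√2) = 1.7071 > 1.5 ⇒ ∉ W
candidate 2: n = (-2, 1, 1, 2) → π⊥ ≈ (-1.2929, +1.1213); max(|x|,|y|,|x±y|/√2) = 1.7071 > 1.5 ⇒ ∉ W
candidate 3: n = (0, 0, -1, 0) → π⊥ ≈ (+0.0000, +1.0000); max(|x|,|y|,|x±y|/√2) = 1.0000 ≤ 1.5 ⇒ ∈ W

3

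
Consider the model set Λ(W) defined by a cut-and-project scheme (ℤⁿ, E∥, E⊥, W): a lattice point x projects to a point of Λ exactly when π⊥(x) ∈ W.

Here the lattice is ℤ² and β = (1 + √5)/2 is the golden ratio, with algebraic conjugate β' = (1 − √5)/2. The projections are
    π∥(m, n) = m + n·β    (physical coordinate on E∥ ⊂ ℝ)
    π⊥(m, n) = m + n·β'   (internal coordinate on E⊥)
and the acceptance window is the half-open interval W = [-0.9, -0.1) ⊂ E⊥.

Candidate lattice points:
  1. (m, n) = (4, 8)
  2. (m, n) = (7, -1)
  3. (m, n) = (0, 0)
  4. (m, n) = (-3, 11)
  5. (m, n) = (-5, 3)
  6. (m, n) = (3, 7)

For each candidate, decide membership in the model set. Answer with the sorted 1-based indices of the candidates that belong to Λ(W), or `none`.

none

Compute β' = (1−√5)/2 = -0.618034, so π⊥(m,n) = m -0.618034·n.
#1 (4,8): internal coord 4 + (8)·β' = -0.944272; -0.944272 ∉ [-0.9, -0.1) → out
#2 (7,-1): internal coord 7 + (-1)·β' = +7.618034; +7.618034 ∉ [-0.9, -0.1) → out
#3 (0,0): internal coord 0 + (0)·β' = +0.000000; +0.000000 ∉ [-0.9, -0.1) → out
#4 (-3,11): internal coord -3 + (11)·β' = -9.798374; -9.798374 ∉ [-0.9, -0.1) → out
#5 (-5,3): internal coord -5 + (3)·β' = -6.854102; -6.854102 ∉ [-0.9, -0.1) → out
#6 (3,7): internal coord 3 + (7)·β' = -1.326238; -1.326238 ∉ [-0.9, -0.1) → out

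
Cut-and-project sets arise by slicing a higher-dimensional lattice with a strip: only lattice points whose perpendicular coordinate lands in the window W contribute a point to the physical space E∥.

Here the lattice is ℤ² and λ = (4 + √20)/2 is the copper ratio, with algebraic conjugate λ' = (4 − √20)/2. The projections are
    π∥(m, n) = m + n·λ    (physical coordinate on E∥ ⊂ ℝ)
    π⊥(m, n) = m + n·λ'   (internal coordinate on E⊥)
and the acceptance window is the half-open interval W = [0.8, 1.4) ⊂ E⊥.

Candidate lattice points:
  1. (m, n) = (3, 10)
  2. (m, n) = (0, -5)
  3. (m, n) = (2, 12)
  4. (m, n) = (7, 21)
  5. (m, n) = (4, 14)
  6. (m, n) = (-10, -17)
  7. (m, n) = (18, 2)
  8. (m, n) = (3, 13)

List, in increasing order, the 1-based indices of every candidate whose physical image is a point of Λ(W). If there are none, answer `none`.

λ' = (4−√20)/2 ≈ -0.2361.
candidate 1: (m,n)=(3,10) → π∥ = 3+10·λ ≈ 45.3607, π⊥ = 3+10·λ' ≈ 0.6393 ∉ [0.8, 1.4) ⇒ out
candidate 2: (m,n)=(0,-5) → π∥ = 0-5·λ ≈ -21.1803, π⊥ = 0-5·λ' ≈ 1.1803 ∈ [0.8, 1.4) ⇒ IN Λ
candidate 3: (m,n)=(2,12) → π∥ = 2+12·λ ≈ 52.8328, π⊥ = 2+12·λ' ≈ -0.8328 ∉ [0.8, 1.4) ⇒ out
candidate 4: (m,n)=(7,21) → π∥ = 7+21·λ ≈ 95.9574, π⊥ = 7+21·λ' ≈ 2.0426 ∉ [0.8, 1.4) ⇒ out
candidate 5: (m,n)=(4,14) → π∥ = 4+14·λ ≈ 63.3050, π⊥ = 4+14·λ' ≈ 0.6950 ∉ [0.8, 1.4) ⇒ out
candidate 6: (m,n)=(-10,-17) → π∥ = -10-17·λ ≈ -82.0132, π⊥ = -10-17·λ' ≈ -5.9868 ∉ [0.8, 1.4) ⇒ out
candidate 7: (m,n)=(18,2) → π∥ = 18+2·λ ≈ 26.4721, π⊥ = 18+2·λ' ≈ 17.5279 ∉ [0.8, 1.4) ⇒ out
candidate 8: (m,n)=(3,13) → π∥ = 3+13·λ ≈ 58.0689, π⊥ = 3+13·λ' ≈ -0.0689 ∉ [0.8, 1.4) ⇒ out

2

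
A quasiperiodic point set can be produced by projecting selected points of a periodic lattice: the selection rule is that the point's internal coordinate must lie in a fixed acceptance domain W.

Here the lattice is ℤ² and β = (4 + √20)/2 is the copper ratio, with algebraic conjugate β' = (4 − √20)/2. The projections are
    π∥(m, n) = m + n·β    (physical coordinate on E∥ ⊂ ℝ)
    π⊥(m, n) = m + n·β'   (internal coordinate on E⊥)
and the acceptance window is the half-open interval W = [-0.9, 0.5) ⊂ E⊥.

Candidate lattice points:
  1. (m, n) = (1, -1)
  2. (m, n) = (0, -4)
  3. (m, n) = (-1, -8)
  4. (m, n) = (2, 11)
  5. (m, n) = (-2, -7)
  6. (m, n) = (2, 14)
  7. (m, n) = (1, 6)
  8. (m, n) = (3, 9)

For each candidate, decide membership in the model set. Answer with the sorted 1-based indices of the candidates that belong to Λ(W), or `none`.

Numerically β ≈ 4.23607 and β' = −1/β ≈ -0.23607.
candidate 1: (m,n)=(1,-1) → π∥ = 1-1·β ≈ -3.23607, π⊥ = 1-1·β' ≈ 1.23607 ∉ [-0.9, 0.5) ⇒ out
candidate 2: (m,n)=(0,-4) → π∥ = 0-4·β ≈ -16.94427, π⊥ = 0-4·β' ≈ 0.94427 ∉ [-0.9, 0.5) ⇒ out
candidate 3: (m,n)=(-1,-8) → π∥ = -1-8·β ≈ -34.88854, π⊥ = -1-8·β' ≈ 0.88854 ∉ [-0.9, 0.5) ⇒ out
candidate 4: (m,n)=(2,11) → π∥ = 2+11·β ≈ 48.59675, π⊥ = 2+11·β' ≈ -0.59675 ∈ [-0.9, 0.5) ⇒ IN Λ
candidate 5: (m,n)=(-2,-7) → π∥ = -2-7·β ≈ -31.65248, π⊥ = -2-7·β' ≈ -0.34752 ∈ [-0.9, 0.5) ⇒ IN Λ
candidate 6: (m,n)=(2,14) → π∥ = 2+14·β ≈ 61.30495, π⊥ = 2+14·β' ≈ -1.30495 ∉ [-0.9, 0.5) ⇒ out
candidate 7: (m,n)=(1,6) → π∥ = 1+6·β ≈ 26.41641, π⊥ = 1+6·β' ≈ -0.41641 ∈ [-0.9, 0.5) ⇒ IN Λ
candidate 8: (m,n)=(3,9) → π∥ = 3+9·β ≈ 41.12461, π⊥ = 3+9·β' ≈ 0.87539 ∉ [-0.9, 0.5) ⇒ out

4, 5, 7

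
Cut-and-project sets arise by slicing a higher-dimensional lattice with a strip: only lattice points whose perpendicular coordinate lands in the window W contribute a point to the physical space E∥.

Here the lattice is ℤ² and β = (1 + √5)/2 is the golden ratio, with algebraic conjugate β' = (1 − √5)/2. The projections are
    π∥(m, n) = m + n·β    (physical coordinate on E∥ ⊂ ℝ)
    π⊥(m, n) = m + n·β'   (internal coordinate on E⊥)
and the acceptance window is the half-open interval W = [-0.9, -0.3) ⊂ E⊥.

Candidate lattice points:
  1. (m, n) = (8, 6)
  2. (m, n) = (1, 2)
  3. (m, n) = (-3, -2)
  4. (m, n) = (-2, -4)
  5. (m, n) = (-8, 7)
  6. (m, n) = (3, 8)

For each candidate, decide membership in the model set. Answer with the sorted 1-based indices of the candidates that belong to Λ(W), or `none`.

Compute β' = (1−√5)/2 = -0.61803, so π⊥(m,n) = m -0.61803·n.
[1] lift (8,6): star map gives 4.29180; window check -0.9 ≤ 4.29180 < -0.3 is false → out
[2] lift (1,2): star map gives -0.23607; window check -0.9 ≤ -0.23607 < -0.3 is false → out
[3] lift (-3,-2): star map gives -1.76393; window check -0.9 ≤ -1.76393 < -0.3 is false → out
[4] lift (-2,-4): star map gives 0.47214; window check -0.9 ≤ 0.47214 < -0.3 is false → out
[5] lift (-8,7): star map gives -12.32624; window check -0.9 ≤ -12.32624 < -0.3 is false → out
[6] lift (3,8): star map gives -1.94427; window check -0.9 ≤ -1.94427 < -0.3 is false → out

none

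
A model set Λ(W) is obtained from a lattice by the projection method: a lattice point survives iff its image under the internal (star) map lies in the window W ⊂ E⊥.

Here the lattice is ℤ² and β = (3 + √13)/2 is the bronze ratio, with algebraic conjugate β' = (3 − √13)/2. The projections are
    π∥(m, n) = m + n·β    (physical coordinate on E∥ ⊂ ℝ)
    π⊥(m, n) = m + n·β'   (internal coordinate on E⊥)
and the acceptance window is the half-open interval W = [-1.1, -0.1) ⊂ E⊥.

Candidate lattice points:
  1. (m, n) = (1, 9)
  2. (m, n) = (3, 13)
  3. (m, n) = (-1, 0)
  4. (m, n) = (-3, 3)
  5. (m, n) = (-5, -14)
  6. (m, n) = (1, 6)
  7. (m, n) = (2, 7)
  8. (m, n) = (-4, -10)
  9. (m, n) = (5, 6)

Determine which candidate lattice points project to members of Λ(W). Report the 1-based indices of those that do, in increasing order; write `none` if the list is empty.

2, 3, 5, 6, 7, 8

Compute β' = (3−√13)/2 = -0.30278, so π⊥(m,n) = m -0.30278·n.
[1] lift (1,9): star map gives -1.72498; window check -1.1 ≤ -1.72498 < -0.1 is false → out
[2] lift (3,13): star map gives -0.93608; window check -1.1 ≤ -0.93608 < -0.1 is true → IN Λ
[3] lift (-1,0): star map gives -1.00000; window check -1.1 ≤ -1.00000 < -0.1 is true → IN Λ
[4] lift (-3,3): star map gives -3.90833; window check -1.1 ≤ -3.90833 < -0.1 is false → out
[5] lift (-5,-14): star map gives -0.76114; window check -1.1 ≤ -0.76114 < -0.1 is true → IN Λ
[6] lift (1,6): star map gives -0.81665; window check -1.1 ≤ -0.81665 < -0.1 is true → IN Λ
[7] lift (2,7): star map gives -0.11943; window check -1.1 ≤ -0.11943 < -0.1 is true → IN Λ
[8] lift (-4,-10): star map gives -0.97224; window check -1.1 ≤ -0.97224 < -0.1 is true → IN Λ
[9] lift (5,6): star map gives 3.18335; window check -1.1 ≤ 3.18335 < -0.1 is false → out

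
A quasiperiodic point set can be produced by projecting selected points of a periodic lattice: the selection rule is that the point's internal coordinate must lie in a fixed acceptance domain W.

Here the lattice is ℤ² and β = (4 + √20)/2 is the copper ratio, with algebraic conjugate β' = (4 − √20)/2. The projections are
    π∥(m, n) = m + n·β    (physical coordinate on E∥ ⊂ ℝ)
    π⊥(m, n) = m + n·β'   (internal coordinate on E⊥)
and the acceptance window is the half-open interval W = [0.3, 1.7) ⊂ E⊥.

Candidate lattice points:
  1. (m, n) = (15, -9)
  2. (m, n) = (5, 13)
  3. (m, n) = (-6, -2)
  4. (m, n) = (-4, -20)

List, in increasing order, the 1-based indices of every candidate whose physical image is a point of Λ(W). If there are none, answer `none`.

Numerically β ≈ 4.236068 and β' = −1/β ≈ -0.236068.
#1 (15,-9): internal coord 15 + (-9)·β' = +17.124612; +17.124612 ∉ [0.3, 1.7) → out
#2 (5,13): internal coord 5 + (13)·β' = +1.931116; +1.931116 ∉ [0.3, 1.7) → out
#3 (-6,-2): internal coord -6 + (-2)·β' = -5.527864; -5.527864 ∉ [0.3, 1.7) → out
#4 (-4,-20): internal coord -4 + (-20)·β' = +0.721360; +0.721360 ∈ [0.3, 1.7) → IN Λ

4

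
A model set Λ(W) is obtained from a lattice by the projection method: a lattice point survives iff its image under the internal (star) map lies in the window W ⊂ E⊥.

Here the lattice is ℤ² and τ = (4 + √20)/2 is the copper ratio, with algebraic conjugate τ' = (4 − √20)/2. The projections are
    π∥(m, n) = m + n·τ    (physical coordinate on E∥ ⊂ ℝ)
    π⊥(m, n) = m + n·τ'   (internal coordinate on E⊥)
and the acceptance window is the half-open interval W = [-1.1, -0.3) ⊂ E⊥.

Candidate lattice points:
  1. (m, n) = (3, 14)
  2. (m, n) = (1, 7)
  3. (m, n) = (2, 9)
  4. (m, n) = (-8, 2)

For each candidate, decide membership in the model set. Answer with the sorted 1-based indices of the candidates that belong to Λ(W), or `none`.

Numerically τ ≈ 4.2361 and τ' = −1/τ ≈ -0.2361.
candidate 1: (m,n)=(3,14) → π∥ = 3+14·τ ≈ 62.3050, π⊥ = 3+14·τ' ≈ -0.3050 ∈ [-1.1, -0.3) ⇒ IN Λ
candidate 2: (m,n)=(1,7) → π∥ = 1+7·τ ≈ 30.6525, π⊥ = 1+7·τ' ≈ -0.6525 ∈ [-1.1, -0.3) ⇒ IN Λ
candidate 3: (m,n)=(2,9) → π∥ = 2+9·τ ≈ 40.1246, π⊥ = 2+9·τ' ≈ -0.1246 ∉ [-1.1, -0.3) ⇒ out
candidate 4: (m,n)=(-8,2) → π∥ = -8+2·τ ≈ 0.4721, π⊥ = -8+2·τ' ≈ -8.4721 ∉ [-1.1, -0.3) ⇒ out

1, 2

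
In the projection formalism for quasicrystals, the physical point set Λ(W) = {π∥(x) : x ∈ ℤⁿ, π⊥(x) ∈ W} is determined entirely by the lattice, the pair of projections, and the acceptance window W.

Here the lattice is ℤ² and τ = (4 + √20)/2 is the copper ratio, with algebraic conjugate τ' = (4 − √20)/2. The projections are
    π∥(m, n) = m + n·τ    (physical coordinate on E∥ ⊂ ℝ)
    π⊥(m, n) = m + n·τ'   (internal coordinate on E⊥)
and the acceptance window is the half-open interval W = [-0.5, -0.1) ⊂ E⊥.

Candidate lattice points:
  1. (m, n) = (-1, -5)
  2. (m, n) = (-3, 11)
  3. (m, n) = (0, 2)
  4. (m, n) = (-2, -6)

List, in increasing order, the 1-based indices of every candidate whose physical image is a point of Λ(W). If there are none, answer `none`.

3

Numerically τ ≈ 4.2361 and τ' = −1/τ ≈ -0.2361.
candidate 1: (m,n)=(-1,-5) → π∥ = -1-5·τ ≈ -22.1803, π⊥ = -1-5·τ' ≈ 0.1803 ∉ [-0.5, -0.1) ⇒ out
candidate 2: (m,n)=(-3,11) → π∥ = -3+11·τ ≈ 43.5967, π⊥ = -3+11·τ' ≈ -5.5967 ∉ [-0.5, -0.1) ⇒ out
candidate 3: (m,n)=(0,2) → π∥ = 0+2·τ ≈ 8.4721, π⊥ = 0+2·τ' ≈ -0.4721 ∈ [-0.5, -0.1) ⇒ IN Λ
candidate 4: (m,n)=(-2,-6) → π∥ = -2-6·τ ≈ -27.4164, π⊥ = -2-6·τ' ≈ -0.5836 ∉ [-0.5, -0.1) ⇒ out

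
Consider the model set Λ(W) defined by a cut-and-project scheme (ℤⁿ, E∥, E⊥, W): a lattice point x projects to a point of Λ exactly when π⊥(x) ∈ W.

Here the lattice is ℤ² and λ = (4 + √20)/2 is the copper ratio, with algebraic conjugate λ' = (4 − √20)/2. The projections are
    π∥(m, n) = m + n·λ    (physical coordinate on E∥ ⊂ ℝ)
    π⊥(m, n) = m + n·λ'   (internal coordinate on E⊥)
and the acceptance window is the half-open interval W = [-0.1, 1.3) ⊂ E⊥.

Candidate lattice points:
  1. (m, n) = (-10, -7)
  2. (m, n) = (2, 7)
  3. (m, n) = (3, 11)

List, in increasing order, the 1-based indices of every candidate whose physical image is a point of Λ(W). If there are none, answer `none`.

Compute λ' = (4−√20)/2 = -0.236068, so π⊥(m,n) = m -0.236068·n.
candidate 1: (m,n)=(-10,-7) → π∥ = -10-7·λ ≈ -39.652476, π⊥ = -10-7·λ' ≈ -8.347524 ∉ [-0.1, 1.3) ⇒ out
candidate 2: (m,n)=(2,7) → π∥ = 2+7·λ ≈ 31.652476, π⊥ = 2+7·λ' ≈ 0.347524 ∈ [-0.1, 1.3) ⇒ IN Λ
candidate 3: (m,n)=(3,11) → π∥ = 3+11·λ ≈ 49.596748, π⊥ = 3+11·λ' ≈ 0.403252 ∈ [-0.1, 1.3) ⇒ IN Λ

2, 3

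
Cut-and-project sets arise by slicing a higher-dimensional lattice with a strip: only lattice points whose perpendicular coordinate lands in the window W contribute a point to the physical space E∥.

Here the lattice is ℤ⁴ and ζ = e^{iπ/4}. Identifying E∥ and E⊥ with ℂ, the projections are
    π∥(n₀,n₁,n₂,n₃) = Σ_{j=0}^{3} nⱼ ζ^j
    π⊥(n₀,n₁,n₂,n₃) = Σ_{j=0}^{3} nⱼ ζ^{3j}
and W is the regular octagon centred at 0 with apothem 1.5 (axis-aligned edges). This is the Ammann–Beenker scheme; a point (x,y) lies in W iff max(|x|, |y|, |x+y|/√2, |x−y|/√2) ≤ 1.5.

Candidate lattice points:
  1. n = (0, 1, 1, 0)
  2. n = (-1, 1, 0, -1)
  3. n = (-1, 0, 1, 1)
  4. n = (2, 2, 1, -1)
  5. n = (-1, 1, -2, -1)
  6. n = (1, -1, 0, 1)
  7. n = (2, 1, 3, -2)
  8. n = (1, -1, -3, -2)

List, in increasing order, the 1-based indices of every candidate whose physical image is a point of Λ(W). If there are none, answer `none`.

With ζ = e^{iπ/4} the internal vectors are ζ^0,ζ^3,ζ^6,ζ^9.
#1 (0, 1, 1, 0): internal (-0.707107, -0.292893); octagon support 0.707107 vs apothem 1.5 → ∈ W
#2 (-1, 1, 0, -1): internal (-2.414214, 0.000000); octagon support 2.414214 vs apothem 1.5 → ∉ W
#3 (-1, 0, 1, 1): internal (-0.292893, -0.292893); octagon support 0.414214 vs apothem 1.5 → ∈ W
#4 (2, 2, 1, -1): internal (-0.121320, -0.292893); octagon support 0.292893 vs apothem 1.5 → ∈ W
#5 (-1, 1, -2, -1): internal (-2.414214, 2.000000); octagon support 3.121320 vs apothem 1.5 → ∉ W
#6 (1, -1, 0, 1): internal (2.414214, 0.000000); octagon support 2.414214 vs apothem 1.5 → ∉ W
#7 (2, 1, 3, -2): internal (-0.121320, -3.707107); octagon support 3.707107 vs apothem 1.5 → ∉ W
#8 (1, -1, -3, -2): internal (0.292893, 0.878680); octagon support 0.878680 vs apothem 1.5 → ∈ W

1, 3, 4, 8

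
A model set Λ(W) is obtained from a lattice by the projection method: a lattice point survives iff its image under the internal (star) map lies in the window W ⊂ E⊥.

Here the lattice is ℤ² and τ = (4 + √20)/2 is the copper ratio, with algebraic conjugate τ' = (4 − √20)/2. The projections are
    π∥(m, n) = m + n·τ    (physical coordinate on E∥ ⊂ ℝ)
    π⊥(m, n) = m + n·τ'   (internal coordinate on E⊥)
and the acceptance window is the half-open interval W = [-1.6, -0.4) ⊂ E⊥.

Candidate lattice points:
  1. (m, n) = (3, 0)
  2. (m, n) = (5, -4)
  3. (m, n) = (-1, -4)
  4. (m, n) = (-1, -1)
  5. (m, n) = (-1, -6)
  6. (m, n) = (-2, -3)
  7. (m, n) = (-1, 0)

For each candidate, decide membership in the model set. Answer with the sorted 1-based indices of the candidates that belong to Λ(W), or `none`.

τ' = (4−√20)/2 ≈ -0.2361.
candidate 1: (m,n)=(3,0) → π∥ = 3+0·τ ≈ 3.0000, π⊥ = 3+0·τ' ≈ 3.0000 ∉ [-1.6, -0.4) ⇒ out
candidate 2: (m,n)=(5,-4) → π∥ = 5-4·τ ≈ -11.9443, π⊥ = 5-4·τ' ≈ 5.9443 ∉ [-1.6, -0.4) ⇒ out
candidate 3: (m,n)=(-1,-4) → π∥ = -1-4·τ ≈ -17.9443, π⊥ = -1-4·τ' ≈ -0.0557 ∉ [-1.6, -0.4) ⇒ out
candidate 4: (m,n)=(-1,-1) → π∥ = -1-1·τ ≈ -5.2361, π⊥ = -1-1·τ' ≈ -0.7639 ∈ [-1.6, -0.4) ⇒ IN Λ
candidate 5: (m,n)=(-1,-6) → π∥ = -1-6·τ ≈ -26.4164, π⊥ = -1-6·τ' ≈ 0.4164 ∉ [-1.6, -0.4) ⇒ out
candidate 6: (m,n)=(-2,-3) → π∥ = -2-3·τ ≈ -14.7082, π⊥ = -2-3·τ' ≈ -1.2918 ∈ [-1.6, -0.4) ⇒ IN Λ
candidate 7: (m,n)=(-1,0) → π∥ = -1+0·τ ≈ -1.0000, π⊥ = -1+0·τ' ≈ -1.0000 ∈ [-1.6, -0.4) ⇒ IN Λ

4, 6, 7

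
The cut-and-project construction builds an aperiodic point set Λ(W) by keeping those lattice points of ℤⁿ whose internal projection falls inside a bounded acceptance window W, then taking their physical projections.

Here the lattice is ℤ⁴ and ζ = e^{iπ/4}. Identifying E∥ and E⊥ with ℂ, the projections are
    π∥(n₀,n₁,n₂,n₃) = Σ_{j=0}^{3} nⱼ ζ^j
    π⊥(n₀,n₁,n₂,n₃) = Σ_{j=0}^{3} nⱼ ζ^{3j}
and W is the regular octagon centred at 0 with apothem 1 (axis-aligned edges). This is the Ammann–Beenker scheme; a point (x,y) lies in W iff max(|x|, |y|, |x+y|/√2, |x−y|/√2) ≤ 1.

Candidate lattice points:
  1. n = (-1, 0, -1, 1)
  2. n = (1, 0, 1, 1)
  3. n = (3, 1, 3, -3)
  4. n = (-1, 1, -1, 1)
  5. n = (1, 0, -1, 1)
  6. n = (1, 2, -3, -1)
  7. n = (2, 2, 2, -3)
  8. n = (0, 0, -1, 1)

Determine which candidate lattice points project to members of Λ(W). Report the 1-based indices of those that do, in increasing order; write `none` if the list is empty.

Internal map: ζ^{3j} for j=0..3 gives (1,0), (−√2/2,√2/2), (0,−1), (√2/2,√2/2).
#1 (-1, 0, -1, 1): internal (-0.2929, 1.7071); octagon support 1.7071 vs apothem 1 → ∉ W
#2 (1, 0, 1, 1): internal (1.7071, -0.2929); octagon support 1.7071 vs apothem 1 → ∉ W
#3 (3, 1, 3, -3): internal (0.1716, -4.4142); octagon support 4.4142 vs apothem 1 → ∉ W
#4 (-1, 1, -1, 1): internal (-1.0000, 2.4142); octagon support 2.4142 vs apothem 1 → ∉ W
#5 (1, 0, -1, 1): internal (1.7071, 1.7071); octagon support 2.4142 vs apothem 1 → ∉ W
#6 (1, 2, -3, -1): internal (-1.1213, 3.7071); octagon support 3.7071 vs apothem 1 → ∉ W
#7 (2, 2, 2, -3): internal (-1.5355, -2.7071); octagon support 3.0000 vs apothem 1 → ∉ W
#8 (0, 0, -1, 1): internal (0.7071, 1.7071); octagon support 1.7071 vs apothem 1 → ∉ W

none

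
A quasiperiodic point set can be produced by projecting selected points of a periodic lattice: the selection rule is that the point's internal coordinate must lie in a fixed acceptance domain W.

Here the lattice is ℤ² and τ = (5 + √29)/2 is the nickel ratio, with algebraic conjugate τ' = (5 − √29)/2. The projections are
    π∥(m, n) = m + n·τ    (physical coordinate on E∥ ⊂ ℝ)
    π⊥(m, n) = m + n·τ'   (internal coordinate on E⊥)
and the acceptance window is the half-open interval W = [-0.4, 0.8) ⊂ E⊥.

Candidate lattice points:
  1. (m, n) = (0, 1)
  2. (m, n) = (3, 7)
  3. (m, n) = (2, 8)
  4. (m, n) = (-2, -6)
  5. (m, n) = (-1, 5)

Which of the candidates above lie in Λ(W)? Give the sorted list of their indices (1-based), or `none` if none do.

τ' = (5−√29)/2 ≈ -0.192582.
[1] lift (0,1): star map gives -0.192582; window check -0.4 ≤ -0.192582 < 0.8 is true → IN Λ
[2] lift (3,7): star map gives 1.651923; window check -0.4 ≤ 1.651923 < 0.8 is false → out
[3] lift (2,8): star map gives 0.459341; window check -0.4 ≤ 0.459341 < 0.8 is true → IN Λ
[4] lift (-2,-6): star map gives -0.844506; window check -0.4 ≤ -0.844506 < 0.8 is false → out
[5] lift (-1,5): star map gives -1.962912; window check -0.4 ≤ -1.962912 < 0.8 is false → out

1, 3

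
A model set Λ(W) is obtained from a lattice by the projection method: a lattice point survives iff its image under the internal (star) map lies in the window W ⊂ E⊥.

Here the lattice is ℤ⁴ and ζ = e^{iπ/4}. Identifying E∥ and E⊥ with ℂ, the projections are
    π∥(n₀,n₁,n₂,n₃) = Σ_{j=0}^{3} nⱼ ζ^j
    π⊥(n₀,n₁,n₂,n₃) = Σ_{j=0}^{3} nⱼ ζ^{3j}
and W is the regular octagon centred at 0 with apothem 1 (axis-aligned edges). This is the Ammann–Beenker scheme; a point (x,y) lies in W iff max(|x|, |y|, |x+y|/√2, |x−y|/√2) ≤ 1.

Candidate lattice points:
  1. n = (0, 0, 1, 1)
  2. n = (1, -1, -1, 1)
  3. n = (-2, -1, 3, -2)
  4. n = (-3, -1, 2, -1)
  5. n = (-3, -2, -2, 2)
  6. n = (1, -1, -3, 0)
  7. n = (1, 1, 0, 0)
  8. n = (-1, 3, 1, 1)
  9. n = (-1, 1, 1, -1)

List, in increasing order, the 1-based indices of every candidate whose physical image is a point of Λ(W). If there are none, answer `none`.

With ζ = e^{iπ/4} the internal vectors are ζ^0,ζ^3,ζ^6,ζ^9.
candidate 1: n = (0, 0, 1, 1) → π⊥ ≈ (+0.707107, -0.292893); max(|x|,|y|,|x±y|/√2) = 0.707107 ≤ 1 ⇒ ∈ W
candidate 2: n = (1, -1, -1, 1) → π⊥ ≈ (+2.414214, +1.000000); max(|x|,|y|,|x±y|/√2) = 2.414214 > 1 ⇒ ∉ W
candidate 3: n = (-2, -1, 3, -2) → π⊥ ≈ (-2.707107, -5.121320); max(|x|,|y|,|x±y|/√2) = 5.535534 > 1 ⇒ ∉ W
candidate 4: n = (-3, -1, 2, -1) → π⊥ ≈ (-3.000000, -3.414214); max(|x|,|y|,|x±y|/√2) = 4.535534 > 1 ⇒ ∉ W
candidate 5: n = (-3, -2, -2, 2) → π⊥ ≈ (-0.171573, +2.000000); max(|x|,|y|,|x±y|/√2) = 2.000000 > 1 ⇒ ∉ W
candidate 6: n = (1, -1, -3, 0) → π⊥ ≈ (+1.707107, +2.292893); max(|x|,|y|,|x±y|/√2) = 2.828427 > 1 ⇒ ∉ W
candidate 7: n = (1, 1, 0, 0) → π⊥ ≈ (+0.292893, +0.707107); max(|x|,|y|,|x±y|/√2) = 0.707107 ≤ 1 ⇒ ∈ W
candidate 8: n = (-1, 3, 1, 1) → π⊥ ≈ (-2.414214, +1.828427); max(|x|,|y|,|x±y|/√2) = 3.000000 > 1 ⇒ ∉ W
candidate 9: n = (-1, 1, 1, -1) → π⊥ ≈ (-2.414214, -1.000000); max(|x|,|y|,|x±y|/√2) = 2.414214 > 1 ⇒ ∉ W

1, 7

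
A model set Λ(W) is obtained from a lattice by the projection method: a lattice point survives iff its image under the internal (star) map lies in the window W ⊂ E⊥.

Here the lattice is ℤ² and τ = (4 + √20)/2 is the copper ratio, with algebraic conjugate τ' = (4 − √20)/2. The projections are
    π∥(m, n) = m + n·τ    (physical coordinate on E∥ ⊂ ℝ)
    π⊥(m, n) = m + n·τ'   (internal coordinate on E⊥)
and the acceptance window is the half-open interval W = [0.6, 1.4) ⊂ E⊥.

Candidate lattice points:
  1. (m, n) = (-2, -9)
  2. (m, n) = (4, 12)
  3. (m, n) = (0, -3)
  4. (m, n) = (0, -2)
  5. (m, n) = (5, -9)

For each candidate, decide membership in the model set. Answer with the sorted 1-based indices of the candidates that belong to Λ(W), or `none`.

Numerically τ ≈ 4.23607 and τ' = −1/τ ≈ -0.23607.
candidate 1: (m,n)=(-2,-9) → π∥ = -2-9·τ ≈ -40.12461, π⊥ = -2-9·τ' ≈ 0.12461 ∉ [0.6, 1.4) ⇒ out
candidate 2: (m,n)=(4,12) → π∥ = 4+12·τ ≈ 54.83282, π⊥ = 4+12·τ' ≈ 1.16718 ∈ [0.6, 1.4) ⇒ IN Λ
candidate 3: (m,n)=(0,-3) → π∥ = 0-3·τ ≈ -12.70820, π⊥ = 0-3·τ' ≈ 0.70820 ∈ [0.6, 1.4) ⇒ IN Λ
candidate 4: (m,n)=(0,-2) → π∥ = 0-2·τ ≈ -8.47214, π⊥ = 0-2·τ' ≈ 0.47214 ∉ [0.6, 1.4) ⇒ out
candidate 5: (m,n)=(5,-9) → π∥ = 5-9·τ ≈ -33.12461, π⊥ = 5-9·τ' ≈ 7.12461 ∉ [0.6, 1.4) ⇒ out

2, 3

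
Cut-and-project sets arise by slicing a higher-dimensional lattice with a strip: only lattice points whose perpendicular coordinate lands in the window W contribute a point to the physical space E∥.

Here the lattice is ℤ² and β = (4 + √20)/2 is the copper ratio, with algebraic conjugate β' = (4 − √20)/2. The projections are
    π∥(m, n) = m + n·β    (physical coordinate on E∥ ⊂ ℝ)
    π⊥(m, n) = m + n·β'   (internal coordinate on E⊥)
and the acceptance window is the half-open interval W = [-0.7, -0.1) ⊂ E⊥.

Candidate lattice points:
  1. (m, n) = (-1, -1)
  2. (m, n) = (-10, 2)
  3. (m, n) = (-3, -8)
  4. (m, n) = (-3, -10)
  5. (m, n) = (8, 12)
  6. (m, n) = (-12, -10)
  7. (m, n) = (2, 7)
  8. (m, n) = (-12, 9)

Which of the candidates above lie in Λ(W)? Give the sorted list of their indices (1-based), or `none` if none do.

4

Compute β' = (4−√20)/2 = -0.23607, so π⊥(m,n) = m -0.23607·n.
[1] lift (-1,-1): star map gives -0.76393; window check -0.7 ≤ -0.76393 < -0.1 is false → out
[2] lift (-10,2): star map gives -10.47214; window check -0.7 ≤ -10.47214 < -0.1 is false → out
[3] lift (-3,-8): star map gives -1.11146; window check -0.7 ≤ -1.11146 < -0.1 is false → out
[4] lift (-3,-10): star map gives -0.63932; window check -0.7 ≤ -0.63932 < -0.1 is true → IN Λ
[5] lift (8,12): star map gives 5.16718; window check -0.7 ≤ 5.16718 < -0.1 is false → out
[6] lift (-12,-10): star map gives -9.63932; window check -0.7 ≤ -9.63932 < -0.1 is false → out
[7] lift (2,7): star map gives 0.34752; window check -0.7 ≤ 0.34752 < -0.1 is false → out
[8] lift (-12,9): star map gives -14.12461; window check -0.7 ≤ -14.12461 < -0.1 is false → out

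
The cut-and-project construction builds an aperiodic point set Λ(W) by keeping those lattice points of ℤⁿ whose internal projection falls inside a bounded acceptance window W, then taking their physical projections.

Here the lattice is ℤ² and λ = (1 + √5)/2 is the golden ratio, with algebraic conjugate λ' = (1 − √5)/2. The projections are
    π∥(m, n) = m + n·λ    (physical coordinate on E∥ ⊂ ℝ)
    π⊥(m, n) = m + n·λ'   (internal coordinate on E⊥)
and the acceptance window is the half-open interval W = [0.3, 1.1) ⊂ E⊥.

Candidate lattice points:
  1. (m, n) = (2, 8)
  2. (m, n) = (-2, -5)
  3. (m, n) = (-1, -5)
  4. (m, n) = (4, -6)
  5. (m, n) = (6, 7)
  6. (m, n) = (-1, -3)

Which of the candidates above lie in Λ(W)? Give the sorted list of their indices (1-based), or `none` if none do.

2, 6

λ' = (1−√5)/2 ≈ -0.6180.
candidate 1: (m,n)=(2,8) → π∥ = 2+8·λ ≈ 14.9443, π⊥ = 2+8·λ' ≈ -2.9443 ∉ [0.3, 1.1) ⇒ out
candidate 2: (m,n)=(-2,-5) → π∥ = -2-5·λ ≈ -10.0902, π⊥ = -2-5·λ' ≈ 1.0902 ∈ [0.3, 1.1) ⇒ IN Λ
candidate 3: (m,n)=(-1,-5) → π∥ = -1-5·λ ≈ -9.0902, π⊥ = -1-5·λ' ≈ 2.0902 ∉ [0.3, 1.1) ⇒ out
candidate 4: (m,n)=(4,-6) → π∥ = 4-6·λ ≈ -5.7082, π⊥ = 4-6·λ' ≈ 7.7082 ∉ [0.3, 1.1) ⇒ out
candidate 5: (m,n)=(6,7) → π∥ = 6+7·λ ≈ 17.3262, π⊥ = 6+7·λ' ≈ 1.6738 ∉ [0.3, 1.1) ⇒ out
candidate 6: (m,n)=(-1,-3) → π∥ = -1-3·λ ≈ -5.8541, π⊥ = -1-3·λ' ≈ 0.8541 ∈ [0.3, 1.1) ⇒ IN Λ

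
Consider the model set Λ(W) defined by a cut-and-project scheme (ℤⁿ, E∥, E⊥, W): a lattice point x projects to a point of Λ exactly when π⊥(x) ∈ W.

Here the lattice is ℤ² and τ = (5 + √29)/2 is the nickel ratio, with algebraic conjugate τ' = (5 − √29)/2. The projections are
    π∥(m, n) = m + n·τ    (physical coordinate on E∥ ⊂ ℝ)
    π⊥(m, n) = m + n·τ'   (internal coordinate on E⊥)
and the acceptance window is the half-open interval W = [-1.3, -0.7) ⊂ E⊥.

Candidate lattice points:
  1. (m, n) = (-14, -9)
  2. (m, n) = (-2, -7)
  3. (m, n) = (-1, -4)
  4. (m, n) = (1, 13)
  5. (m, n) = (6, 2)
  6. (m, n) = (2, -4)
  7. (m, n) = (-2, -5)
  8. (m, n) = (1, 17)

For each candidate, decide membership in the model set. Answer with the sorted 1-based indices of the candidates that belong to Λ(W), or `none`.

τ' = (5−√29)/2 ≈ -0.1926.
[1] lift (-14,-9): star map gives -12.2668; window check -1.3 ≤ -12.2668 < -0.7 is false → out
[2] lift (-2,-7): star map gives -0.6519; window check -1.3 ≤ -0.6519 < -0.7 is false → out
[3] lift (-1,-4): star map gives -0.2297; window check -1.3 ≤ -0.2297 < -0.7 is false → out
[4] lift (1,13): star map gives -1.5036; window check -1.3 ≤ -1.5036 < -0.7 is false → out
[5] lift (6,2): star map gives 5.6148; window check -1.3 ≤ 5.6148 < -0.7 is false → out
[6] lift (2,-4): star map gives 2.7703; window check -1.3 ≤ 2.7703 < -0.7 is false → out
[7] lift (-2,-5): star map gives -1.0371; window check -1.3 ≤ -1.0371 < -0.7 is true → IN Λ
[8] lift (1,17): star map gives -2.2739; window check -1.3 ≤ -2.2739 < -0.7 is false → out

7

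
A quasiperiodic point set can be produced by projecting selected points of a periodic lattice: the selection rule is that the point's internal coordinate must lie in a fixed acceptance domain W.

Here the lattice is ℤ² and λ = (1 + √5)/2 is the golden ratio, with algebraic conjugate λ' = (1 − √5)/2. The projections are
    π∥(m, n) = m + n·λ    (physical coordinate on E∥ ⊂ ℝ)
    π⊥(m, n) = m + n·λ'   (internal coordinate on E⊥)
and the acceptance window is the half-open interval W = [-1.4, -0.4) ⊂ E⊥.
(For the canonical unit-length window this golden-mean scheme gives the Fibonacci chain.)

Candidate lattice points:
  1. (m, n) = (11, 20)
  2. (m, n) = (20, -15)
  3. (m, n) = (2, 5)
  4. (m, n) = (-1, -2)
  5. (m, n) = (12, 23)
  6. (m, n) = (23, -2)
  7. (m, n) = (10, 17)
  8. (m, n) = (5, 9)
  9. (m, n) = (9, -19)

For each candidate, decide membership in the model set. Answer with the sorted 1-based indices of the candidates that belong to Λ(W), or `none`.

Numerically λ ≈ 1.61803 and λ' = −1/λ ≈ -0.61803.
candidate 1: (m,n)=(11,20) → π∥ = 11+20·λ ≈ 43.36068, π⊥ = 11+20·λ' ≈ -1.36068 ∈ [-1.4, -0.4) ⇒ IN Λ
candidate 2: (m,n)=(20,-15) → π∥ = 20-15·λ ≈ -4.27051, π⊥ = 20-15·λ' ≈ 29.27051 ∉ [-1.4, -0.4) ⇒ out
candidate 3: (m,n)=(2,5) → π∥ = 2+5·λ ≈ 10.09017, π⊥ = 2+5·λ' ≈ -1.09017 ∈ [-1.4, -0.4) ⇒ IN Λ
candidate 4: (m,n)=(-1,-2) → π∥ = -1-2·λ ≈ -4.23607, π⊥ = -1-2·λ' ≈ 0.23607 ∉ [-1.4, -0.4) ⇒ out
candidate 5: (m,n)=(12,23) → π∥ = 12+23·λ ≈ 49.21478, π⊥ = 12+23·λ' ≈ -2.21478 ∉ [-1.4, -0.4) ⇒ out
candidate 6: (m,n)=(23,-2) → π∥ = 23-2·λ ≈ 19.76393, π⊥ = 23-2·λ' ≈ 24.23607 ∉ [-1.4, -0.4) ⇒ out
candidate 7: (m,n)=(10,17) → π∥ = 10+17·λ ≈ 37.50658, π⊥ = 10+17·λ' ≈ -0.50658 ∈ [-1.4, -0.4) ⇒ IN Λ
candidate 8: (m,n)=(5,9) → π∥ = 5+9·λ ≈ 19.56231, π⊥ = 5+9·λ' ≈ -0.56231 ∈ [-1.4, -0.4) ⇒ IN Λ
candidate 9: (m,n)=(9,-19) → π∥ = 9-19·λ ≈ -21.74265, π⊥ = 9-19·λ' ≈ 20.74265 ∉ [-1.4, -0.4) ⇒ out

1, 3, 7, 8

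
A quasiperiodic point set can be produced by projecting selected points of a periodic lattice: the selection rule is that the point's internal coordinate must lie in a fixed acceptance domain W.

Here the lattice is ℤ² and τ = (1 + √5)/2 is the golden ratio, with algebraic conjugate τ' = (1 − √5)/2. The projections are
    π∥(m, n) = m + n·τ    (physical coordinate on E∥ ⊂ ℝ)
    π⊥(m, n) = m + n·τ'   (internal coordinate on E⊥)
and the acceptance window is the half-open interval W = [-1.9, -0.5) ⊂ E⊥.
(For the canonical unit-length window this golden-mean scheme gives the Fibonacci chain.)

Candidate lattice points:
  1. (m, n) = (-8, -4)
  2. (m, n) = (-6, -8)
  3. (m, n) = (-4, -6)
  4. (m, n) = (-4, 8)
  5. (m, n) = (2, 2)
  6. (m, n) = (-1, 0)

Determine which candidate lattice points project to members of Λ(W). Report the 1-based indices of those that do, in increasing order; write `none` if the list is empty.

τ' = (1−√5)/2 ≈ -0.6180.
[1] lift (-8,-4): star map gives -5.5279; window check -1.9 ≤ -5.5279 < -0.5 is false → out
[2] lift (-6,-8): star map gives -1.0557; window check -1.9 ≤ -1.0557 < -0.5 is true → IN Λ
[3] lift (-4,-6): star map gives -0.2918; window check -1.9 ≤ -0.2918 < -0.5 is false → out
[4] lift (-4,8): star map gives -8.9443; window check -1.9 ≤ -8.9443 < -0.5 is false → out
[5] lift (2,2): star map gives 0.7639; window check -1.9 ≤ 0.7639 < -0.5 is false → out
[6] lift (-1,0): star map gives -1.0000; window check -1.9 ≤ -1.0000 < -0.5 is true → IN Λ

2, 6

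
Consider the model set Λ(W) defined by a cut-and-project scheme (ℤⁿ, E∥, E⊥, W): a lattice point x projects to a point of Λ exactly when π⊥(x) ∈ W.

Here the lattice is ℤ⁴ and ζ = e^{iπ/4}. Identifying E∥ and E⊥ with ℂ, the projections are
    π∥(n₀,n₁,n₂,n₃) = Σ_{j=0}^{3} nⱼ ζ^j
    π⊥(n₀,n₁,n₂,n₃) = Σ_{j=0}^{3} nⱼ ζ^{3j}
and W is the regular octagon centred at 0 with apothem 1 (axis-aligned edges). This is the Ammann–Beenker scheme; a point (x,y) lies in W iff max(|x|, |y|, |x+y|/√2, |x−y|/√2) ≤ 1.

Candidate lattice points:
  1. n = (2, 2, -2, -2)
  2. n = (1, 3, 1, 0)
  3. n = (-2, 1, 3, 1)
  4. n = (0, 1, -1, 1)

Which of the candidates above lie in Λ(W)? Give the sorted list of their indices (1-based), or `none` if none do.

none

With ζ = e^{iπ/4} the internal vectors are ζ^0,ζ^3,ζ^6,ζ^9.
candidate 1: n = (2, 2, -2, -2) → π⊥ ≈ (-0.828427, +2.000000); max(|x|,|y|,|x±y|/√2) = 2.000000 > 1 ⇒ ∉ W
candidate 2: n = (1, 3, 1, 0) → π⊥ ≈ (-1.121320, +1.121320); max(|x|,|y|,|x±y|/√2) = 1.585786 > 1 ⇒ ∉ W
candidate 3: n = (-2, 1, 3, 1) → π⊥ ≈ (-2.000000, -1.585786); max(|x|,|y|,|x±y|/√2) = 2.535534 > 1 ⇒ ∉ W
candidate 4: n = (0, 1, -1, 1) → π⊥ ≈ (+0.000000, +2.414214); max(|x|,|y|,|x±y|/√2) = 2.414214 > 1 ⇒ ∉ W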